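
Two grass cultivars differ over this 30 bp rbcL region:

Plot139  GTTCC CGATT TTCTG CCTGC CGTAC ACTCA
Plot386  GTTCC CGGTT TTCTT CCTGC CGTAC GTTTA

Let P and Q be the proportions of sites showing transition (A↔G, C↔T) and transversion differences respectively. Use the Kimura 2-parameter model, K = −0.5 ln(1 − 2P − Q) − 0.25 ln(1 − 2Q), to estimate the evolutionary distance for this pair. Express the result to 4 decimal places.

The sequences differ at positions 8 (A/G, transition), 15 (G/T, transversion), 26 (A/G, transition), 27 (C/T, transition), 29 (C/T, transition).
Of the 5 differences, 4 transitions and 1 transversion over 30 sites: P = 4/30 = 0.133333, Q = 1/30 = 0.033333.
d = −0.5·ln(0.700001) − 0.25·ln(0.933334) = −0.5·(-0.356674) − 0.25·(-0.068992) = 0.1956.

0.1956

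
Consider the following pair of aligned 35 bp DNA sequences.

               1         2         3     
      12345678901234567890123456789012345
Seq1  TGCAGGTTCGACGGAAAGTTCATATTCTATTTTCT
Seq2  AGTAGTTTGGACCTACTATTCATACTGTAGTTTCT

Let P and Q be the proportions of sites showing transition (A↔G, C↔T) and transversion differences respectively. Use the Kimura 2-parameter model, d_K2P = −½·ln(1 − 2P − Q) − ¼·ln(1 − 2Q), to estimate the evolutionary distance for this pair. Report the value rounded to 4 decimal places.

0.4603

The sequences differ at positions 1 (T/A, transversion), 3 (C/T, transition), 6 (G/T, transversion), 9 (C/G, transversion), 13 (G/C, transversion), 14 (G/T, transversion), 16 (A/C, transversion), 17 (A/T, transversion), 18 (G/A, transition), 25 (T/C, transition), 27 (C/G, transversion), 30 (T/G, transversion).
Of the 12 differences, 3 transitions and 9 transversions over 35 sites: P = 3/35 = 0.085714, Q = 9/35 = 0.257143.
d = −0.5·ln(0.571429) − 0.25·ln(0.485714) = −0.5·(-0.559615) − 0.25·(-0.722135) = 0.4603.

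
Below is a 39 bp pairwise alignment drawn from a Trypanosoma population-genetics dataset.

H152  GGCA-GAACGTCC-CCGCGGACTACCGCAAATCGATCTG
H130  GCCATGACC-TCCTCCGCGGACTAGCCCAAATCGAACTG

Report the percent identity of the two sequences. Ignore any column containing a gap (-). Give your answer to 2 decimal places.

Excluding the 3 gap columns leaves 36 comparable sites.
The sequences differ at positions 2 (G/C), 8 (A/C), 25 (C/G), 27 (G/C), 36 (T/A).
31 of the 36 comparable sites match, so the percent identity is 31/36 × 100 = 86.11%.

86.11%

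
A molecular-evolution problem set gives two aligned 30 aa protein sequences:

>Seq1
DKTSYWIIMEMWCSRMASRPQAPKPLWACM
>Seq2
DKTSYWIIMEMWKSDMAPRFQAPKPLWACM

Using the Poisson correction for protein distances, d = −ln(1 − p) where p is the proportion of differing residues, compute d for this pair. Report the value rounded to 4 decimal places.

0.1431

Differing sites — 13:C/K; 15:R/D; 18:S/P; 20:P/F.
p = 4/30 = 0.133333.
d = −ln(1 − 0.133333) = −ln(0.866667) = 0.1431.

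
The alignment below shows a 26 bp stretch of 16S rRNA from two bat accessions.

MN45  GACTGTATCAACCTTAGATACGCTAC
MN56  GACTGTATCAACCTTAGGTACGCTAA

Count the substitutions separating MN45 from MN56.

The sequences differ at positions 18 (A/G), 26 (C/A).
That gives 2 mismatches out of 26 aligned sites, so the Hamming distance is 2.

2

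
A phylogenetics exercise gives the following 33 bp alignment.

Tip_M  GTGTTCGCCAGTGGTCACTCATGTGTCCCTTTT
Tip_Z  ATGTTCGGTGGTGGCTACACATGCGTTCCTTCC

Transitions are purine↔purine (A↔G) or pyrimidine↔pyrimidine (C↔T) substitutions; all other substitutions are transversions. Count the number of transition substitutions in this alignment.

9

The sequences differ at positions 1 (G/A, transition), 8 (C/G, transversion), 9 (C/T, transition), 10 (A/G, transition), 15 (T/C, transition), 16 (C/T, transition), 19 (T/A, transversion), 24 (T/C, transition), 27 (C/T, transition), 32 (T/C, transition), 33 (T/C, transition).
Of the 11 differences, 9 transitions and 2 transversions, so the answer is 9.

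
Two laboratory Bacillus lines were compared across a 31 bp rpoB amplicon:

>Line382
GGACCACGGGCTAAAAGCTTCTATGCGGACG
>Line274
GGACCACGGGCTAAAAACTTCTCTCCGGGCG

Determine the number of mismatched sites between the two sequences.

4

Mismatches occur at site 17 (G→A), site 23 (A→C), site 25 (G→C), site 29 (A→G).
That gives 4 mismatches out of 31 aligned sites, so the Hamming distance is 4.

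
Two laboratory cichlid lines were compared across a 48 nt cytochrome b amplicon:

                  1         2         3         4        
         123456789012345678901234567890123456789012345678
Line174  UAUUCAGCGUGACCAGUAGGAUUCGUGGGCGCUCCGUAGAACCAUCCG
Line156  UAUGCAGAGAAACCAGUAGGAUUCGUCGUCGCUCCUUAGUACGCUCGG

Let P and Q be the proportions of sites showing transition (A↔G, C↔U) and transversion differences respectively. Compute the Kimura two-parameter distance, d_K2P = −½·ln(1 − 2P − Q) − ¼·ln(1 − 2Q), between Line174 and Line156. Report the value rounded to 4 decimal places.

0.2786

The sequences differ at positions 4 (U/G, transversion), 8 (C/A, transversion), 10 (U/A, transversion), 11 (G/A, transition), 27 (G/C, transversion), 29 (G/U, transversion), 36 (G/U, transversion), 40 (A/U, transversion), 43 (C/G, transversion), 44 (A/C, transversion), 47 (C/G, transversion).
Of the 11 differences, 1 transition and 10 transversions over 48 sites: P = 1/48 = 0.020833, Q = 10/48 = 0.208333.
d = −0.5·ln(0.750001) − 0.25·ln(0.583334) = −0.5·(-0.287681) − 0.25·(-0.538995) = 0.2786.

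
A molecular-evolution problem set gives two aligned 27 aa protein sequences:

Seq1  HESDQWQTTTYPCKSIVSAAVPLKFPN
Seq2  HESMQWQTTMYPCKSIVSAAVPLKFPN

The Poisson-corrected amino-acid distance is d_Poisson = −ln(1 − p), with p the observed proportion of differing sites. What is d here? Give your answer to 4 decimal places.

0.0770

Differing sites — 4:D/M; 10:T/M.
p = 2/27 = 0.074074.
d = −ln(1 − 0.074074) = −ln(0.925926) = 0.0770.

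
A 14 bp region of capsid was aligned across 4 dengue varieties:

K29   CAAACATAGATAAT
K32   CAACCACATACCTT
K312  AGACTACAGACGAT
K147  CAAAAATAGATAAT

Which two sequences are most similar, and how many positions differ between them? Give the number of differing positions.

1

Pairwise Hamming distances:
  K29 vs K32: 6
  K29 vs K312: 7
  K29 vs K147: 1
  K32 vs K312: 6
  K32 vs K147: 7
  K312 vs K147: 7
The smallest is 1, between K29 and K147.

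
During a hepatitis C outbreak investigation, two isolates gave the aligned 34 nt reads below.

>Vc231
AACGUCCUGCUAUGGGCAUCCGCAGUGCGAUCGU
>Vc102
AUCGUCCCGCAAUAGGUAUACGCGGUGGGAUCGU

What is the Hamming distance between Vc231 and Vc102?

Mismatches occur at site 2 (A/U), site 8 (U/C), site 11 (U/A), site 14 (G/A), site 17 (C/U), site 20 (C/A), site 24 (A/G), site 28 (C/G).
That gives 8 mismatches out of 34 aligned sites, so the Hamming distance is 8.

8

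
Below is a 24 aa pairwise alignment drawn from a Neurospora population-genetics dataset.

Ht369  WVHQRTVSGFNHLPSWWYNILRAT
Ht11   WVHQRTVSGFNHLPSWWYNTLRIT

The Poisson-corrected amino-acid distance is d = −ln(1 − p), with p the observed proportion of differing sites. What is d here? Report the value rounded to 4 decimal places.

Differing sites — 20:I/T; 23:A/I.
p = 2/24 = 0.083333.
d = −ln(1 − 0.083333) = −ln(0.916667) = 0.0870.

0.0870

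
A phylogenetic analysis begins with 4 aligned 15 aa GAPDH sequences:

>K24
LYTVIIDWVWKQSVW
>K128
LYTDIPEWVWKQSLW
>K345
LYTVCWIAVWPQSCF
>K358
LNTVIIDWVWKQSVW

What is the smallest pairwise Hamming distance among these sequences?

Pairwise Hamming distances:
  K24 vs K128: 4
  K24 vs K345: 7
  K24 vs K358: 1
  K128 vs K345: 8
  K128 vs K358: 5
  K345 vs K358: 8
The smallest is 1, between K24 and K358.

1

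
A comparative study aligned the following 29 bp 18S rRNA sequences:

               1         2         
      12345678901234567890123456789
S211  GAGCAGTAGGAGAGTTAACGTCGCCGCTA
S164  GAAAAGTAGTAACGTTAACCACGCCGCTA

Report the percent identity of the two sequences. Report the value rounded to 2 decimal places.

75.86%

Differing sites — 3:G/A; 4:C/A; 10:G/T; 12:G/A; 13:A/C; 20:G/C; 21:T/A.
22 of the 29 sites match, so the percent identity is 22/29 × 100 = 75.86%.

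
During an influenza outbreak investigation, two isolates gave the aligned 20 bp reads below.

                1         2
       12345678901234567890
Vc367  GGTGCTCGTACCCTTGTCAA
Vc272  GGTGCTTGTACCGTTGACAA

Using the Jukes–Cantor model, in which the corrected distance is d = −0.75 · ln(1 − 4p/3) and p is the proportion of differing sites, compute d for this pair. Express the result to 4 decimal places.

0.1674

The sequences differ at positions 7 (C/T), 13 (C/G), 17 (T/A).
p = 3/20 = 0.150000.
d = −0.75 · ln(1 − (4/3)·0.150000) = −0.75 · ln(0.800000) = −0.75 · (-0.223144) = 0.1674.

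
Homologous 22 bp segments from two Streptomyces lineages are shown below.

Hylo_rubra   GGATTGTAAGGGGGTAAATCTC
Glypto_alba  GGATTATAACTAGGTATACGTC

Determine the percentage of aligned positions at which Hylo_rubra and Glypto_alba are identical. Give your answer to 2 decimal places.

68.18%

Mismatches occur at site 6 (G/A), site 10 (G/C), site 11 (G/T), site 12 (G/A), site 17 (A/T), site 19 (T/C), site 20 (C/G).
15 of the 22 sites match, so the percent identity is 15/22 × 100 = 68.18%.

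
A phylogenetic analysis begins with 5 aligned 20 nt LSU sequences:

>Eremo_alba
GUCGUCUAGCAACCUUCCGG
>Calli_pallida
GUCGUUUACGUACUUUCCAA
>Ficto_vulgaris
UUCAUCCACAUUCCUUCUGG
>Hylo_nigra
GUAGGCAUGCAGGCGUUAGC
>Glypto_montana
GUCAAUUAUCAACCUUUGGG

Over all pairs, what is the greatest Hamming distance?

16

Pairwise Hamming distances:
  Eremo_alba vs Calli_pallida: 7
  Eremo_alba vs Ficto_vulgaris: 8
  Eremo_alba vs Hylo_nigra: 10
  Eremo_alba vs Glypto_montana: 6
  Calli_pallida vs Ficto_vulgaris: 10
  Calli_pallida vs Hylo_nigra: 16
  Calli_pallida vs Glypto_montana: 10
  Ficto_vulgaris vs Hylo_nigra: 15
  Ficto_vulgaris vs Glypto_montana: 10
  Hylo_nigra vs Glypto_montana: 12
The largest is 16, between Calli_pallida and Hylo_nigra.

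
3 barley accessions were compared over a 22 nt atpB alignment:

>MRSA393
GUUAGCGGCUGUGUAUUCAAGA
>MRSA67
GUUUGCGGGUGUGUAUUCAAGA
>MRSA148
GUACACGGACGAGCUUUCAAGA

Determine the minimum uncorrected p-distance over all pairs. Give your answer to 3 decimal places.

0.091

Pairwise Hamming distances:
  MRSA393 vs MRSA67: 2
  MRSA393 vs MRSA148: 8
  MRSA67 vs MRSA148: 8
The smallest is 2 mismatches, between MRSA393 and MRSA67; p = 2/22 = 0.091.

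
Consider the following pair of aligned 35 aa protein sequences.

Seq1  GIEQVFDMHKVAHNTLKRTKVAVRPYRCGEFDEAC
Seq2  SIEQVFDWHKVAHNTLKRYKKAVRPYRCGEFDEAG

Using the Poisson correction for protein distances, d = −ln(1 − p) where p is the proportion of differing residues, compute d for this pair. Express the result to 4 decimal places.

The sequences differ at positions 1 (G/S), 8 (M/W), 19 (T/Y), 21 (V/K), 35 (C/G).
p = 5/35 = 0.142857.
d = −ln(1 − 0.142857) = −ln(0.857143) = 0.1542.

0.1542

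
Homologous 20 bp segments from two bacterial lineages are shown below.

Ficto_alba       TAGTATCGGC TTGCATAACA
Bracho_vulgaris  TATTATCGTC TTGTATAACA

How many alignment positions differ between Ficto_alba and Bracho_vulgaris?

The sequences differ at positions 3 (G/T), 9 (G/T), 14 (C/T).
That gives 3 mismatches out of 20 aligned sites, so the Hamming distance is 3.

3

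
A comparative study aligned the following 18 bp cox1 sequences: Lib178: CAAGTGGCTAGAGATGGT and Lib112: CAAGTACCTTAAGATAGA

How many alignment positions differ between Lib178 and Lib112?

6

Differing sites — 6:G/A; 7:G/C; 10:A/T; 11:G/A; 16:G/A; 18:T/A.
That gives 6 mismatches out of 18 aligned sites, so the Hamming distance is 6.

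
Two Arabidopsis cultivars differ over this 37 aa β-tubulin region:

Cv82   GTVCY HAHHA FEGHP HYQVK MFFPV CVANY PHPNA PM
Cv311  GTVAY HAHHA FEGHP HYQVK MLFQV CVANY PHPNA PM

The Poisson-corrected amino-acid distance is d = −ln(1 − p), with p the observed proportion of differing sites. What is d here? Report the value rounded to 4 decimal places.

The sequences differ at positions 4 (C/A), 22 (F/L), 24 (P/Q).
p = 3/37 = 0.081081.
d = −ln(1 − 0.081081) = −ln(0.918919) = 0.0846.

0.0846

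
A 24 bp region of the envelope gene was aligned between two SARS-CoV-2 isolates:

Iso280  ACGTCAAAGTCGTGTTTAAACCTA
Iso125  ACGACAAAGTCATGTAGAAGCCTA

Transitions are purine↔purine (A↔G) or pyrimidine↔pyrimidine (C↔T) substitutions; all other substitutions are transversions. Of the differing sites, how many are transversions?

3

The sequences differ at positions 4 (T/A, transversion), 12 (G/A, transition), 16 (T/A, transversion), 17 (T/G, transversion), 20 (A/G, transition).
Of the 5 differences, 2 transitions and 3 transversions, so the answer is 3.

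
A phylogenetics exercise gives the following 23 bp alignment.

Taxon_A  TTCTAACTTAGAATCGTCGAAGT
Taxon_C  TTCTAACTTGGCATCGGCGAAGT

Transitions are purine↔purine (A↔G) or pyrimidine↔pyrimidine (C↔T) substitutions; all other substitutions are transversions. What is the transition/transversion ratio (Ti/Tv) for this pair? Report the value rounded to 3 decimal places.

The sequences differ at positions 10 (A/G, transition), 12 (A/C, transversion), 17 (T/G, transversion).
Of the 3 differences, 1 transition and 2 transversions, so Ti/Tv = 1/2 = 0.500.

0.500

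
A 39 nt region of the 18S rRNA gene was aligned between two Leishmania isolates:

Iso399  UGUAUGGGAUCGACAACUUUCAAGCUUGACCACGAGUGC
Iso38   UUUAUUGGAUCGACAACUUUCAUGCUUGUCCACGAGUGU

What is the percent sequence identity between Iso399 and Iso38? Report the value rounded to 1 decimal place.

87.2%

Mismatches occur at site 2 (G→U), site 6 (G→U), site 23 (A→U), site 29 (A→U), site 39 (C→U).
34 of the 39 sites match, so the percent identity is 34/39 × 100 = 87.2%.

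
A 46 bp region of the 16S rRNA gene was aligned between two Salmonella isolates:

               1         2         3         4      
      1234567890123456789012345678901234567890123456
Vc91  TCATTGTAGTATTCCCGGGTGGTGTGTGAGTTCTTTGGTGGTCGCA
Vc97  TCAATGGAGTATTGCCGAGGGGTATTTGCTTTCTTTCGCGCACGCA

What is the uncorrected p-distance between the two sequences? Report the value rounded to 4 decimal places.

Differing sites — 4:T/A; 7:T/G; 14:C/G; 18:G/A; 20:T/G; 24:G/A; 26:G/T; 29:A/C; 30:G/T; 37:G/C; 39:T/C; 41:G/C; 42:T/A.
There are 13 differences over 46 sites, so p = 13/46 = 0.2826.

0.2826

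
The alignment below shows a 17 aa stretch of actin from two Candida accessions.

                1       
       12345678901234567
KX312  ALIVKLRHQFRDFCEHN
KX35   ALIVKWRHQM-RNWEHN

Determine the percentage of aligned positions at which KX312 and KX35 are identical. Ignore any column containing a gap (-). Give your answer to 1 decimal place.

Excluding the 1 gap column leaves 16 comparable sites.
The sequences differ at positions 6 (L/W), 10 (F/M), 12 (D/R), 13 (F/N), 14 (C/W).
11 of the 16 comparable sites match, so the percent identity is 11/16 × 100 = 68.8%.

68.8%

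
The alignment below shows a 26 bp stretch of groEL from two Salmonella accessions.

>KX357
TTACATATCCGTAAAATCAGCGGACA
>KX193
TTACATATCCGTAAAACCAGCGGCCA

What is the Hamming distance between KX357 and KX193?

The sequences differ at positions 17 (T/C), 24 (A/C).
That gives 2 mismatches out of 26 aligned sites, so the Hamming distance is 2.

2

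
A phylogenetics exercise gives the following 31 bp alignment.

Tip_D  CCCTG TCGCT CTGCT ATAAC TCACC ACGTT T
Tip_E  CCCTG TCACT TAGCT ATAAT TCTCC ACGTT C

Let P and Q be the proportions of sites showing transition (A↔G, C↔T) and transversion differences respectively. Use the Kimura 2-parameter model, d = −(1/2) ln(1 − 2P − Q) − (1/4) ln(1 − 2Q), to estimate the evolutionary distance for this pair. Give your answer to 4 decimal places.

Mismatches occur at site 8 (G/A, transition), site 11 (C/T, transition), site 12 (T/A, transversion), site 20 (C/T, transition), site 23 (A/T, transversion), site 31 (T/C, transition).
Of the 6 differences, 4 transitions and 2 transversions over 31 sites: P = 4/31 = 0.129032, Q = 2/31 = 0.064516.
d = −0.5·ln(0.677420) − 0.25·ln(0.870968) = −0.5·(-0.389464) − 0.25·(-0.138150) = 0.2293.

0.2293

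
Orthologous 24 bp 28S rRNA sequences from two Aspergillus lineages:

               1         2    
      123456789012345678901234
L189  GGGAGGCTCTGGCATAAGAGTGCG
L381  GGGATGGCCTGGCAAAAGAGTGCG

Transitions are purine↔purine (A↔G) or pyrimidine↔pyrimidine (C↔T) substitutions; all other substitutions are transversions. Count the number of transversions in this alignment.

Differing sites — 5:G/T (Tv); 7:C/G (Tv); 8:T/C (Ti); 15:T/A (Tv).
Of the 4 differences, 1 transition and 3 transversions, so the answer is 3.

3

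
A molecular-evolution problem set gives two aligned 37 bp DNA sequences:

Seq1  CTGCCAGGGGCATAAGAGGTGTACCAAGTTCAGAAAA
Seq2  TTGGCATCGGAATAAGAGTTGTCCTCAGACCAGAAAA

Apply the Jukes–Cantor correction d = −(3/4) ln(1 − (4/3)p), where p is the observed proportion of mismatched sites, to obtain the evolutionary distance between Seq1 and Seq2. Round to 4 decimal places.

Mismatches occur at site 1 (C/T), site 4 (C/G), site 7 (G/T), site 8 (G/C), site 11 (C/A), site 19 (G/T), site 23 (A/C), site 25 (C/T), site 26 (A/C), site 29 (T/A), site 30 (T/C).
p = 11/37 = 0.297297.
d = −0.75 · ln(1 − (4/3)·0.297297) = −0.75 · ln(0.603604) = −0.75 · (-0.504837) = 0.3786.

0.3786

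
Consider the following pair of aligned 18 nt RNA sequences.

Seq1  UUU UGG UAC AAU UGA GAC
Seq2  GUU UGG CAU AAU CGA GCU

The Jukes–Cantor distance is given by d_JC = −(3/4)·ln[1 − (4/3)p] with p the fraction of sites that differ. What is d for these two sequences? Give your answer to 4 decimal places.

The sequences differ at positions 1 (U/G), 7 (U/C), 9 (C/U), 13 (U/C), 17 (A/C), 18 (C/U).
p = 6/18 = 0.333333.
d = −0.75 · ln(1 − (4/3)·0.333333) = −0.75 · ln(0.555556) = −0.75 · (-0.587786) = 0.4408.

0.4408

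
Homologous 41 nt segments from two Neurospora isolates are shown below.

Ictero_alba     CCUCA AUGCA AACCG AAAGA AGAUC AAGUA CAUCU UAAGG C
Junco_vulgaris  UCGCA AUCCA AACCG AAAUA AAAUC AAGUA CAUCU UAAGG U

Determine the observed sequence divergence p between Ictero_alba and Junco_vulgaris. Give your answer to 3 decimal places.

Differing sites — 1:C/U; 3:U/G; 8:G/C; 19:G/U; 22:G/A; 41:C/U.
There are 6 differences over 41 sites, so p = 6/41 = 0.146.

0.146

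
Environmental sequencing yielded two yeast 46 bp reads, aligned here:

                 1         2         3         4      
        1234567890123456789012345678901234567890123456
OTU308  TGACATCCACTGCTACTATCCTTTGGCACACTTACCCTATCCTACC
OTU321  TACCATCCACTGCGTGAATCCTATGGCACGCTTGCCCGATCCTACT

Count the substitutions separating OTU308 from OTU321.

11

The sequences differ at positions 2 (G/A), 3 (A/C), 14 (T/G), 15 (A/T), 16 (C/G), 17 (T/A), 23 (T/A), 30 (A/G), 34 (A/G), 38 (T/G), 46 (C/T).
That gives 11 mismatches out of 46 aligned sites, so the Hamming distance is 11.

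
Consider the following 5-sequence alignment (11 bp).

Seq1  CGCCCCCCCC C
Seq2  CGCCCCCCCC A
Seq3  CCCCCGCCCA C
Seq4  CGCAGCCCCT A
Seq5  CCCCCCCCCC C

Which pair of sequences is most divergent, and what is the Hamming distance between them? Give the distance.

6

Pairwise Hamming distances:
  Seq1 vs Seq2: 1
  Seq1 vs Seq3: 3
  Seq1 vs Seq4: 4
  Seq1 vs Seq5: 1
  Seq2 vs Seq3: 4
  Seq2 vs Seq4: 3
  Seq2 vs Seq5: 2
  Seq3 vs Seq4: 6
  Seq3 vs Seq5: 2
  Seq4 vs Seq5: 5
The largest is 6, between Seq3 and Seq4.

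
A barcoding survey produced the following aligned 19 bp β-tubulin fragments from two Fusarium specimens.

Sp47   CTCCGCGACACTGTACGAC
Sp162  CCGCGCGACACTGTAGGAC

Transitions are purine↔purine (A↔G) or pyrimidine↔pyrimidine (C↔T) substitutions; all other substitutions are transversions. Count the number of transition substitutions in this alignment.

1

Mismatches occur at site 2 (T→C, transition), site 3 (C→G, transversion), site 16 (C→G, transversion).
Of the 3 differences, 1 transition and 2 transversions, so the answer is 1.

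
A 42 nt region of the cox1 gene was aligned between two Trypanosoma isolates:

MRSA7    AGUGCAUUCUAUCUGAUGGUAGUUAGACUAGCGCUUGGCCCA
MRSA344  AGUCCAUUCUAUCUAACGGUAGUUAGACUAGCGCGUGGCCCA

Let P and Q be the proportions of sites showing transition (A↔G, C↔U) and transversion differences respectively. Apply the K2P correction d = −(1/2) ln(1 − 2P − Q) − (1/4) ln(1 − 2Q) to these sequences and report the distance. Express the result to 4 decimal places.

Mismatches occur at site 4 (G↔C, transversion), site 15 (G↔A, transition), site 17 (U↔C, transition), site 35 (U↔G, transversion).
Of the 4 differences, 2 transitions and 2 transversions over 42 sites: P = 2/42 = 0.047619, Q = 2/42 = 0.047619.
d = −0.5·ln(0.857143) − 0.25·ln(0.904762) = −0.5·(-0.154151) − 0.25·(-0.100083) = 0.1021.

0.1021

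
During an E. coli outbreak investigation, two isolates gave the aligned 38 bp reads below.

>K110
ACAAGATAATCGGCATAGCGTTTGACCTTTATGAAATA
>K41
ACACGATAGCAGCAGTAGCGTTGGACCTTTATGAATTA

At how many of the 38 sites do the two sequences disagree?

Differing sites — 4:A/C; 9:A/G; 10:T/C; 11:C/A; 13:G/C; 14:C/A; 15:A/G; 23:T/G; 36:A/T.
That gives 9 mismatches out of 38 aligned sites, so the Hamming distance is 9.

9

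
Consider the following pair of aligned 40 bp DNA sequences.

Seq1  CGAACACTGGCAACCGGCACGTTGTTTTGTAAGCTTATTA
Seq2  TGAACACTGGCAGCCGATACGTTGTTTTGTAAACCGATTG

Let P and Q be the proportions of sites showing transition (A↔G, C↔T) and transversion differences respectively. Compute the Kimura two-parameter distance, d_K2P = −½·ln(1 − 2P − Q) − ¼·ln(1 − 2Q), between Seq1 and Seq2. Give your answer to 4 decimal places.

Differing sites — 1:C/T (Ti); 13:A/G (Ti); 17:G/A (Ti); 18:C/T (Ti); 33:G/A (Ti); 35:T/C (Ti); 36:T/G (Tv); 40:A/G (Ti).
Of the 8 differences, 7 transitions and 1 transversion over 40 sites: P = 7/40 = 0.175000, Q = 1/40 = 0.025000.
d = −0.5·ln(0.625000) − 0.25·ln(0.950000) = −0.5·(-0.470004) − 0.25·(-0.051293) = 0.2478.

0.2478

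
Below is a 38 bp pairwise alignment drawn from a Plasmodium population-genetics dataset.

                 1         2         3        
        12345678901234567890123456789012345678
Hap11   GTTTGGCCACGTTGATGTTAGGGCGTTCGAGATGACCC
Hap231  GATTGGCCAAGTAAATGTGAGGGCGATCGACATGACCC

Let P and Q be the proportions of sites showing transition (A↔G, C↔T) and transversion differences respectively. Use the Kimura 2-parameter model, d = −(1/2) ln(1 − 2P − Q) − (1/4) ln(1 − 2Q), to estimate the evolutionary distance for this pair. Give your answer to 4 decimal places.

The sequences differ at positions 2 (T/A, transversion), 10 (C/A, transversion), 13 (T/A, transversion), 14 (G/A, transition), 19 (T/G, transversion), 26 (T/A, transversion), 31 (G/C, transversion).
Of the 7 differences, 1 transition and 6 transversions over 38 sites: P = 1/38 = 0.026316, Q = 6/38 = 0.157895.
d = −0.5·ln(0.789473) − 0.25·ln(0.684210) = −0.5·(-0.236390) − 0.25·(-0.379490) = 0.2131.

0.2131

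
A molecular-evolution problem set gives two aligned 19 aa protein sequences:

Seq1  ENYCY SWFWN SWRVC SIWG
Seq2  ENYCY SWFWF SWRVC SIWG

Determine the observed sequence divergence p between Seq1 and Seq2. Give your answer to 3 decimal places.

Differing sites — 10:N/F.
There are 1 differences over 19 sites, so p = 1/19 = 0.053.

0.053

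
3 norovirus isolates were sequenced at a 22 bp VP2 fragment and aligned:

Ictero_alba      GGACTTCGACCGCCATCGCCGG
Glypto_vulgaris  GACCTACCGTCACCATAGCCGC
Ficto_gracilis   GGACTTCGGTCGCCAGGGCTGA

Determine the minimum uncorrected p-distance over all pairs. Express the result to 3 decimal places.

Pairwise Hamming distances:
  Ictero_alba vs Glypto_vulgaris: 9
  Ictero_alba vs Ficto_gracilis: 6
  Glypto_vulgaris vs Ficto_gracilis: 9
The smallest is 6 mismatches, between Ictero_alba and Ficto_gracilis; p = 6/22 = 0.273.

0.273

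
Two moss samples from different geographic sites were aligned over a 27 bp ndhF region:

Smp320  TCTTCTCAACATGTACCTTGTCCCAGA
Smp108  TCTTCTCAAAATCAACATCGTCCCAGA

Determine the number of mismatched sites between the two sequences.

Differing sites — 10:C/A; 13:G/C; 14:T/A; 17:C/A; 19:T/C.
That gives 5 mismatches out of 27 aligned sites, so the Hamming distance is 5.

5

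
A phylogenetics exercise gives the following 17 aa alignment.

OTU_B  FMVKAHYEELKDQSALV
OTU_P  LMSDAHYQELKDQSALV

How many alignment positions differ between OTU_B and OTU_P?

4

Mismatches occur at site 1 (F/L), site 3 (V/S), site 4 (K/D), site 8 (E/Q).
That gives 4 mismatches out of 17 aligned sites, so the Hamming distance is 4.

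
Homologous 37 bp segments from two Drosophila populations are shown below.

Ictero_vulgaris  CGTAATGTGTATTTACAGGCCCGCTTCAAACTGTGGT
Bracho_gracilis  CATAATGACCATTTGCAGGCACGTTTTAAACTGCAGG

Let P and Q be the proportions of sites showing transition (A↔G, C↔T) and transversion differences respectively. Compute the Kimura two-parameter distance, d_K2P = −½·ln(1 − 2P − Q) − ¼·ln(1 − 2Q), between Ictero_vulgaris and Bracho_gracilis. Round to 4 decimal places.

0.3941

Differing sites — 2:G/A (Ti); 8:T/A (Tv); 9:G/C (Tv); 10:T/C (Ti); 15:A/G (Ti); 21:C/A (Tv); 24:C/T (Ti); 27:C/T (Ti); 34:T/C (Ti); 35:G/A (Ti); 37:T/G (Tv).
Of the 11 differences, 7 transitions and 4 transversions over 37 sites: P = 7/37 = 0.189189, Q = 4/37 = 0.108108.
d = −0.5·ln(0.513514) − 0.25·ln(0.783784) = −0.5·(-0.666478) − 0.25·(-0.243622) = 0.3941.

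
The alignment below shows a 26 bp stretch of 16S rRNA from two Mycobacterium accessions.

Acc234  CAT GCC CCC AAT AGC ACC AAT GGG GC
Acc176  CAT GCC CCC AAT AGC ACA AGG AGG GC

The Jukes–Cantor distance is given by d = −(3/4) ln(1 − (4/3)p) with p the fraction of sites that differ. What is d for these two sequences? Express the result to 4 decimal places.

0.1722

The sequences differ at positions 18 (C/A), 20 (A/G), 21 (T/G), 22 (G/A).
p = 4/26 = 0.153846.
d = −0.75 · ln(1 − (4/3)·0.153846) = −0.75 · ln(0.794872) = −0.75 · (-0.229574) = 0.1722.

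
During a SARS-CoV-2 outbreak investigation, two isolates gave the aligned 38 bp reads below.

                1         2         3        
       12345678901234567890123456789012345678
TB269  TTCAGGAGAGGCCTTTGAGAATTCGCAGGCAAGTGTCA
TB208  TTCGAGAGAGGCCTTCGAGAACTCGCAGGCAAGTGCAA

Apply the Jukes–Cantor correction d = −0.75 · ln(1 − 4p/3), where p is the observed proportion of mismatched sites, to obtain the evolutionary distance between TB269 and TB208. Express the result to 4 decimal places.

0.1773

The sequences differ at positions 4 (A/G), 5 (G/A), 16 (T/C), 22 (T/C), 36 (T/C), 37 (C/A).
p = 6/38 = 0.157895.
d = −0.75 · ln(1 − (4/3)·0.157895) = −0.75 · ln(0.789473) = −0.75 · (-0.236390) = 0.1773.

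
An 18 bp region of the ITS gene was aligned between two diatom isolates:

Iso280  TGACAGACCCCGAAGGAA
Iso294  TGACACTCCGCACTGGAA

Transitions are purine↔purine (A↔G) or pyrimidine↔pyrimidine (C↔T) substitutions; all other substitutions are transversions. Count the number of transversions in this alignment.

Differing sites — 6:G/C (Tv); 7:A/T (Tv); 10:C/G (Tv); 12:G/A (Ti); 13:A/C (Tv); 14:A/T (Tv).
Of the 6 differences, 1 transition and 5 transversions, so the answer is 5.

5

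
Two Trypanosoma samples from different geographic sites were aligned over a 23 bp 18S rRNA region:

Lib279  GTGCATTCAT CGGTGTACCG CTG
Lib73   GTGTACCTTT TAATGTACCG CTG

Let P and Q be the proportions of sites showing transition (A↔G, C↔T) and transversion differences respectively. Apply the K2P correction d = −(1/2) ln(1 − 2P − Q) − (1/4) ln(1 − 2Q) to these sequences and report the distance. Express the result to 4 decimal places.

The sequences differ at positions 4 (C/T, transition), 6 (T/C, transition), 7 (T/C, transition), 8 (C/T, transition), 9 (A/T, transversion), 11 (C/T, transition), 12 (G/A, transition), 13 (G/A, transition).
Of the 8 differences, 7 transitions and 1 transversion over 23 sites: P = 7/23 = 0.304348, Q = 1/23 = 0.043478.
d = −0.5·ln(0.347826) − 0.25·ln(0.913044) = −0.5·(-1.056053) − 0.25·(-0.090971) = 0.5508.

0.5508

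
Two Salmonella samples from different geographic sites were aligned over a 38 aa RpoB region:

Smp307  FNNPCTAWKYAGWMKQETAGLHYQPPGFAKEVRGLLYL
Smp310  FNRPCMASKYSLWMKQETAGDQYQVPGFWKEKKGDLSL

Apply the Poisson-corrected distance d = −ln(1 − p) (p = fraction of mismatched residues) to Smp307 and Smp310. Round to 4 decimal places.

The sequences differ at positions 3 (N/R), 6 (T/M), 8 (W/S), 11 (A/S), 12 (G/L), 21 (L/D), 22 (H/Q), 25 (P/V), 29 (A/W), 32 (V/K), 33 (R/K), 35 (L/D), 37 (Y/S).
p = 13/38 = 0.342105.
d = −ln(1 − 0.342105) = −ln(0.657895) = 0.4187.

0.4187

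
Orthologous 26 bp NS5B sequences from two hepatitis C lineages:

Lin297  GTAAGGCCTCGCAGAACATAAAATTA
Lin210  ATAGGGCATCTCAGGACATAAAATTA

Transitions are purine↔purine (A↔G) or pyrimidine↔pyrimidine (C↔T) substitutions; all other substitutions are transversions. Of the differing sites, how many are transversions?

The sequences differ at positions 1 (G/A, transition), 4 (A/G, transition), 8 (C/A, transversion), 11 (G/T, transversion), 15 (A/G, transition).
Of the 5 differences, 3 transitions and 2 transversions, so the answer is 2.

2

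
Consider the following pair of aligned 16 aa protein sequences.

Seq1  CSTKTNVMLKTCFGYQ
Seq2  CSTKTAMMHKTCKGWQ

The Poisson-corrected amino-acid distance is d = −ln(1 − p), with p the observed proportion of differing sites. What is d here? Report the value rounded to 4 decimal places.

The sequences differ at positions 6 (N/A), 7 (V/M), 9 (L/H), 13 (F/K), 15 (Y/W).
p = 5/16 = 0.312500.
d = −ln(1 − 0.312500) = −ln(0.687500) = 0.3747.

0.3747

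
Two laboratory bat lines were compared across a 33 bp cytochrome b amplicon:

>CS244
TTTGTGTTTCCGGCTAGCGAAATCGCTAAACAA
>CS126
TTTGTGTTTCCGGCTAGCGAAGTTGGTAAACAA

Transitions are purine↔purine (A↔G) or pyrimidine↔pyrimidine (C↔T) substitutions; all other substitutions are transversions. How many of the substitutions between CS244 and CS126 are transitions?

2

Mismatches occur at site 22 (A↔G, transition), site 24 (C↔T, transition), site 26 (C↔G, transversion).
Of the 3 differences, 2 transitions and 1 transversion, so the answer is 2.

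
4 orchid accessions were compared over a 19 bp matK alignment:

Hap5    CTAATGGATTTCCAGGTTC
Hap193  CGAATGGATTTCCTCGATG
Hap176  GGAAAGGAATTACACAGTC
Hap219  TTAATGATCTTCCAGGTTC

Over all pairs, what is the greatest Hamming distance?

Pairwise Hamming distances:
  Hap5 vs Hap193: 5
  Hap5 vs Hap176: 8
  Hap5 vs Hap219: 4
  Hap193 vs Hap176: 8
  Hap193 vs Hap219: 9
  Hap176 vs Hap219: 10
The largest is 10, between Hap176 and Hap219.

10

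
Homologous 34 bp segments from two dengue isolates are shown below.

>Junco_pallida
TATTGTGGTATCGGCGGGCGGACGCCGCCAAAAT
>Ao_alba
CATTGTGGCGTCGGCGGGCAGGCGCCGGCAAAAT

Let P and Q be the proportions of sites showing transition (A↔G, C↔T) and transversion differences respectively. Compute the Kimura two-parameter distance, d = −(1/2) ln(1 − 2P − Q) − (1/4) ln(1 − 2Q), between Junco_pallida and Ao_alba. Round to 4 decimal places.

0.2106

Differing sites — 1:T/C (Ti); 9:T/C (Ti); 10:A/G (Ti); 20:G/A (Ti); 22:A/G (Ti); 28:C/G (Tv).
Of the 6 differences, 5 transitions and 1 transversion over 34 sites: P = 5/34 = 0.147059, Q = 1/34 = 0.029412.
d = −0.5·ln(0.676470) − 0.25·ln(0.941176) = −0.5·(-0.390867) − 0.25·(-0.060625) = 0.2106.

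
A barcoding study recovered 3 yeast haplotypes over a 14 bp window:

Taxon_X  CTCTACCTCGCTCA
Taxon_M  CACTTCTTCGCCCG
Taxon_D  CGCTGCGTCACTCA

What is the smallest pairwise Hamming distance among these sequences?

4

Pairwise Hamming distances:
  Taxon_X vs Taxon_M: 5
  Taxon_X vs Taxon_D: 4
  Taxon_M vs Taxon_D: 6
The smallest is 4, between Taxon_X and Taxon_D.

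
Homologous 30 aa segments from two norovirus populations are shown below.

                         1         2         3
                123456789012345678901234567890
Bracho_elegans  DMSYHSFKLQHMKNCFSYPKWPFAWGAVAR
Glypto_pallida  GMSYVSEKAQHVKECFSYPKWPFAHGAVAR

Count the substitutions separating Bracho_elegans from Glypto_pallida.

7

Mismatches occur at site 1 (D↔G), site 5 (H↔V), site 7 (F↔E), site 9 (L↔A), site 12 (M↔V), site 14 (N↔E), site 25 (W↔H).
That gives 7 mismatches out of 30 aligned sites, so the Hamming distance is 7.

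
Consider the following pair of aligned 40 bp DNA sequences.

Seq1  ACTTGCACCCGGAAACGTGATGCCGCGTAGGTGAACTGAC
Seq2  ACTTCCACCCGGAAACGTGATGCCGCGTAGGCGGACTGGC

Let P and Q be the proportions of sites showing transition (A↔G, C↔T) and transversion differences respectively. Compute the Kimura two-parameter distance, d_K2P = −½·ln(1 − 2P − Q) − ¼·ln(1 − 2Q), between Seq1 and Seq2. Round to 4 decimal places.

The sequences differ at positions 5 (G/C, transversion), 32 (T/C, transition), 34 (A/G, transition), 39 (A/G, transition).
Of the 4 differences, 3 transitions and 1 transversion over 40 sites: P = 3/40 = 0.075000, Q = 1/40 = 0.025000.
d = −0.5·ln(0.825000) − 0.25·ln(0.950000) = −0.5·(-0.192372) − 0.25·(-0.051293) = 0.1090.

0.1090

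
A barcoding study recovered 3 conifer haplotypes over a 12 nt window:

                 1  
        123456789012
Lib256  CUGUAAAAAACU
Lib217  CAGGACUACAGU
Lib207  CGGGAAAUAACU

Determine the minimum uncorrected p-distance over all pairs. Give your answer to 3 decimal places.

Pairwise Hamming distances:
  Lib256 vs Lib217: 6
  Lib256 vs Lib207: 3
  Lib217 vs Lib207: 6
The smallest is 3 mismatches, between Lib256 and Lib207; p = 3/12 = 0.250.

0.250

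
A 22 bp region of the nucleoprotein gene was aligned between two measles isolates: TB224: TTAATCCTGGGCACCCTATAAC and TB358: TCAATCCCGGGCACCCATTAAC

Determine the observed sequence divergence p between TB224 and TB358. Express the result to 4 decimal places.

The sequences differ at positions 2 (T/C), 8 (T/C), 17 (T/A), 18 (A/T).
There are 4 differences over 22 sites, so p = 4/22 = 0.1818.

0.1818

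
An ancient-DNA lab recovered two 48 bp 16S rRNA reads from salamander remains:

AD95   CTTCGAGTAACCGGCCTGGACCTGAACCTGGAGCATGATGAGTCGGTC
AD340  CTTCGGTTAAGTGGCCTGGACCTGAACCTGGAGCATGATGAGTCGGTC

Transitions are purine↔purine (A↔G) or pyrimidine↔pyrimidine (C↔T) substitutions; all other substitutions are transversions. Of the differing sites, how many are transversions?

Differing sites — 6:A/G (Ti); 7:G/T (Tv); 11:C/G (Tv); 12:C/T (Ti).
Of the 4 differences, 2 transitions and 2 transversions, so the answer is 2.

2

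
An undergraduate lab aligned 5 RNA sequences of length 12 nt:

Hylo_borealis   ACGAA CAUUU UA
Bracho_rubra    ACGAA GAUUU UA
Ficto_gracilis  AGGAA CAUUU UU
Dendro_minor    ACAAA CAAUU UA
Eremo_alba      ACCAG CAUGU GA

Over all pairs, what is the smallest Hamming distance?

Pairwise Hamming distances:
  Hylo_borealis vs Bracho_rubra: 1
  Hylo_borealis vs Ficto_gracilis: 2
  Hylo_borealis vs Dendro_minor: 2
  Hylo_borealis vs Eremo_alba: 4
  Bracho_rubra vs Ficto_gracilis: 3
  Bracho_rubra vs Dendro_minor: 3
  Bracho_rubra vs Eremo_alba: 5
  Ficto_gracilis vs Dendro_minor: 4
  Ficto_gracilis vs Eremo_alba: 6
  Dendro_minor vs Eremo_alba: 5
The smallest is 1, between Hylo_borealis and Bracho_rubra.

1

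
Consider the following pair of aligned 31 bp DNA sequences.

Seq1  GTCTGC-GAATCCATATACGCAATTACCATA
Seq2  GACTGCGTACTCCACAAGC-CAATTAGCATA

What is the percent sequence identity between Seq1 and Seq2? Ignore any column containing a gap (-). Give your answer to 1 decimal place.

75.9%

Excluding the 2 gap columns leaves 29 comparable sites.
The sequences differ at positions 2 (T/A), 8 (G/T), 10 (A/C), 15 (T/C), 17 (T/A), 18 (A/G), 27 (C/G).
22 of the 29 comparable sites match, so the percent identity is 22/29 × 100 = 75.9%.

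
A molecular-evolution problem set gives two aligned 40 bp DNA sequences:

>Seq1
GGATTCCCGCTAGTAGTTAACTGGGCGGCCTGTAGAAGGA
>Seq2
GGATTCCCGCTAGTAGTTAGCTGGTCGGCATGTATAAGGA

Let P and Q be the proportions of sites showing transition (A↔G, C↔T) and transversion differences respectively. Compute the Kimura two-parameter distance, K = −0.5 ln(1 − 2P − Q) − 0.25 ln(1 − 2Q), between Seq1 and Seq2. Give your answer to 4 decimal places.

The sequences differ at positions 20 (A/G, transition), 25 (G/T, transversion), 30 (C/A, transversion), 35 (G/T, transversion).
Of the 4 differences, 1 transition and 3 transversions over 40 sites: P = 1/40 = 0.025000, Q = 3/40 = 0.075000.
d = −0.5·ln(0.875000) − 0.25·ln(0.850000) = −0.5·(-0.133531) − 0.25·(-0.162519) = 0.1074.

0.1074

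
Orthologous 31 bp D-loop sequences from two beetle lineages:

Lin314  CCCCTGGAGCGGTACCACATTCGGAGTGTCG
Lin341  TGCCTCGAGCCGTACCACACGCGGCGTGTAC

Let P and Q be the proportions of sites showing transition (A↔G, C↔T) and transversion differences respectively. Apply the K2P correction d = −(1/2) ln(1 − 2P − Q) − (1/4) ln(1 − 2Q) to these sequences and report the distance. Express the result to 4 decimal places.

0.3693

Differing sites — 1:C/T (Ti); 2:C/G (Tv); 6:G/C (Tv); 11:G/C (Tv); 20:T/C (Ti); 21:T/G (Tv); 25:A/C (Tv); 30:C/A (Tv); 31:G/C (Tv).
Of the 9 differences, 2 transitions and 7 transversions over 31 sites: P = 2/31 = 0.064516, Q = 7/31 = 0.225806.
d = −0.5·ln(0.645162) − 0.25·ln(0.548388) = −0.5·(-0.438254) − 0.25·(-0.600772) = 0.3693.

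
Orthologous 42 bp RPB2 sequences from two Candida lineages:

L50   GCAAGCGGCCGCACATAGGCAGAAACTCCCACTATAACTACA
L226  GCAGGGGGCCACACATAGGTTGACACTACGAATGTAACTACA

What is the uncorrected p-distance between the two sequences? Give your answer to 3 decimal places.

0.238

Mismatches occur at site 4 (A→G), site 6 (C→G), site 11 (G→A), site 20 (C→T), site 21 (A→T), site 24 (A→C), site 28 (C→A), site 30 (C→G), site 32 (C→A), site 34 (A→G).
There are 10 differences over 42 sites, so p = 10/42 = 0.238.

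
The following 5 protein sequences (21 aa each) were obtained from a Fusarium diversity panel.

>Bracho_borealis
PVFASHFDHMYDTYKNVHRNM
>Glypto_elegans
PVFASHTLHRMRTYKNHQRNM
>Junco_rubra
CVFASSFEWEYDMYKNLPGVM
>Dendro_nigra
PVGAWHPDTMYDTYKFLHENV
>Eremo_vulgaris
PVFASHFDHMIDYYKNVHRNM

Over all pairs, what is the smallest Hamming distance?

2

Pairwise Hamming distances:
  Bracho_borealis vs Glypto_elegans: 7
  Bracho_borealis vs Junco_rubra: 10
  Bracho_borealis vs Dendro_nigra: 8
  Bracho_borealis vs Eremo_vulgaris: 2
  Glypto_elegans vs Junco_rubra: 13
  Glypto_elegans vs Dendro_nigra: 13
  Glypto_elegans vs Eremo_vulgaris: 8
  Junco_rubra vs Dendro_nigra: 14
  Junco_rubra vs Eremo_vulgaris: 11
  Dendro_nigra vs Eremo_vulgaris: 10
The smallest is 2, between Bracho_borealis and Eremo_vulgaris.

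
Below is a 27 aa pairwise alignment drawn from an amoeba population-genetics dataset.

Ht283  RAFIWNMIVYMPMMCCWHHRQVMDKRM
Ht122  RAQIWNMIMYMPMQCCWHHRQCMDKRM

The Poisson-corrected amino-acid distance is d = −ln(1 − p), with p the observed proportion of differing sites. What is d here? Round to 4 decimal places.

0.1603

Mismatches occur at site 3 (F/Q), site 9 (V/M), site 14 (M/Q), site 22 (V/C).
p = 4/27 = 0.148148.
d = −ln(1 − 0.148148) = −ln(0.851852) = 0.1603.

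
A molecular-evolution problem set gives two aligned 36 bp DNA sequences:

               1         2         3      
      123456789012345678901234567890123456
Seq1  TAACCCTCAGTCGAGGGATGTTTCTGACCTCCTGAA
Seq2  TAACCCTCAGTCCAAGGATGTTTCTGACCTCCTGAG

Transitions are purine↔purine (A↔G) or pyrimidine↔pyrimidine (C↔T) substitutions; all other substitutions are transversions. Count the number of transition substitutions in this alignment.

2

Mismatches occur at site 13 (G/C, transversion), site 15 (G/A, transition), site 36 (A/G, transition).
Of the 3 differences, 2 transitions and 1 transversion, so the answer is 2.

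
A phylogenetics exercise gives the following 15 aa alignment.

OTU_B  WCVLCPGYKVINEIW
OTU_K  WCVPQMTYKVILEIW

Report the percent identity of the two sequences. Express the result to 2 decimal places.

66.67%

Mismatches occur at site 4 (L/P), site 5 (C/Q), site 6 (P/M), site 7 (G/T), site 12 (N/L).
10 of the 15 sites match, so the percent identity is 10/15 × 100 = 66.67%.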